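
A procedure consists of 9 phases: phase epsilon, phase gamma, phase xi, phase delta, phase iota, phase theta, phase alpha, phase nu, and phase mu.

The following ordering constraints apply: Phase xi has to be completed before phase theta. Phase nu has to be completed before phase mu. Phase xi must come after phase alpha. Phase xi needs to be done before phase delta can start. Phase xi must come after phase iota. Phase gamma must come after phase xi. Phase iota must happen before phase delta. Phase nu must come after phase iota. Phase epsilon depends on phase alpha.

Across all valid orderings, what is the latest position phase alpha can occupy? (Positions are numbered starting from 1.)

4

Following every chain forward from phase alpha, the phases that must come later are phase epsilon, phase gamma, phase xi, phase delta, phase theta — 5 of them.
With 5 mandatory successors out of 9 phases total, the latest slot for phase alpha is 9−5 = 4, and it's reachable by doing all non-successors before phase alpha.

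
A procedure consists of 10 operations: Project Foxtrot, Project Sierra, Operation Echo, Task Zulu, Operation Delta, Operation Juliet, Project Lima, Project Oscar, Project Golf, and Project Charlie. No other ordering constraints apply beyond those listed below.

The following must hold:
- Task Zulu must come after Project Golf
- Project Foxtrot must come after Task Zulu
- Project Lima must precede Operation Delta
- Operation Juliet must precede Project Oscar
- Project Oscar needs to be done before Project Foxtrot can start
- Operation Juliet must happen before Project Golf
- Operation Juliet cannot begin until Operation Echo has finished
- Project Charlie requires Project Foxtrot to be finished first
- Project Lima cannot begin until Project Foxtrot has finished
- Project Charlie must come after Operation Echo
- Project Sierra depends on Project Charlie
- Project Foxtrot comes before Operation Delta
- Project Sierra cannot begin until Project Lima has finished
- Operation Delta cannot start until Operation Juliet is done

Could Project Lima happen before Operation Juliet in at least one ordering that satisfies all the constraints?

The constraints give a chain Operation Juliet → Project Oscar → Project Foxtrot → Project Lima, which forces Operation Juliet before Project Lima.
So no valid ordering can have Project Lima before Operation Juliet.

No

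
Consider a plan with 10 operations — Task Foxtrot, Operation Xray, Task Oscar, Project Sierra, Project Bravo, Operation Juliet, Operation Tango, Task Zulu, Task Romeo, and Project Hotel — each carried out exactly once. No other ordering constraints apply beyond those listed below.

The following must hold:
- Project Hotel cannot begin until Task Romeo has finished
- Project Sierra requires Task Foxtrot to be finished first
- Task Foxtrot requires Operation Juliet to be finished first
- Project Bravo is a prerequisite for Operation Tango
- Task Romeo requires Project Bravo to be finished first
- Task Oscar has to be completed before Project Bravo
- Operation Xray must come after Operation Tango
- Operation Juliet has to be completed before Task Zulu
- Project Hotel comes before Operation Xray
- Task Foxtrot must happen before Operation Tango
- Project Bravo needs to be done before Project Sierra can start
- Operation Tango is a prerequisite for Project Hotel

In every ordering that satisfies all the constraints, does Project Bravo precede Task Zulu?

Project Bravo and Task Zulu are not related by any chain of constraints.
There exist valid orderings with Task Zulu before Project Bravo, so Project Bravo is not required to come first.

No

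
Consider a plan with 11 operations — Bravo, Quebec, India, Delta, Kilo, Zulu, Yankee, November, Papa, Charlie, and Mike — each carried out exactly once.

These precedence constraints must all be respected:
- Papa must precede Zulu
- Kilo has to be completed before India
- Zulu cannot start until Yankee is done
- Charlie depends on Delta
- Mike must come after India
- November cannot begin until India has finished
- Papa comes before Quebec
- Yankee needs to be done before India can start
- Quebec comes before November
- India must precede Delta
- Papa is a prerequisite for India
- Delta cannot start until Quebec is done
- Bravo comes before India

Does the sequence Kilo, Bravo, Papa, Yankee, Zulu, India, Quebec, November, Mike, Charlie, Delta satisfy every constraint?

The sequence places Charlie ahead of Delta.
That contradicts the constraint that Delta must precede Charlie.

No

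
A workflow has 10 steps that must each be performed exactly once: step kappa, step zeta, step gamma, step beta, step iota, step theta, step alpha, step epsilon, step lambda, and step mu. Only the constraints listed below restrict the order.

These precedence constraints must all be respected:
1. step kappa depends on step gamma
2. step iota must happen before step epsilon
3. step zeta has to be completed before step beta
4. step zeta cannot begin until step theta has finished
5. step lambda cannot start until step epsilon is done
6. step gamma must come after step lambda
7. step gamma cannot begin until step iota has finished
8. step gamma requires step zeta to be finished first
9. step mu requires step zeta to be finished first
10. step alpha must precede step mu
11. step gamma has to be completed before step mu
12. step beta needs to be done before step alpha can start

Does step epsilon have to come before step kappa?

Yes

Chaining the stated constraints: step epsilon → step lambda → step gamma → step kappa.
So step epsilon must precede step kappa in any valid ordering.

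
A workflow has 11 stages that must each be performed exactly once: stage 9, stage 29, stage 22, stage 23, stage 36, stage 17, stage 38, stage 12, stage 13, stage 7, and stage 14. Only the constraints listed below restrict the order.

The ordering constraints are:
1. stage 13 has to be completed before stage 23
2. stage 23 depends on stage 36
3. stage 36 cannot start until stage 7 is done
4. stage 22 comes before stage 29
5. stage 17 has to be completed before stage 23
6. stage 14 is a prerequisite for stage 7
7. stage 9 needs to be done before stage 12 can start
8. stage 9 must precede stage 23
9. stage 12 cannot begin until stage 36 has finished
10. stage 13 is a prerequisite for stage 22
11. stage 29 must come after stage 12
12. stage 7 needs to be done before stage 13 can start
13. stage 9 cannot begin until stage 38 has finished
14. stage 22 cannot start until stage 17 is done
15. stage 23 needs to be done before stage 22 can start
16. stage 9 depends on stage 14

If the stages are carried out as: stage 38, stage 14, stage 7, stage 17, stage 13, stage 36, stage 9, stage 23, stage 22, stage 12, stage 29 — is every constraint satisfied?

Yes

Checking each listed constraint against this order: for instance, stage 38 is in position 1 and stage 9 in position 7, so that constraint holds — and the remaining constraints check out the same way.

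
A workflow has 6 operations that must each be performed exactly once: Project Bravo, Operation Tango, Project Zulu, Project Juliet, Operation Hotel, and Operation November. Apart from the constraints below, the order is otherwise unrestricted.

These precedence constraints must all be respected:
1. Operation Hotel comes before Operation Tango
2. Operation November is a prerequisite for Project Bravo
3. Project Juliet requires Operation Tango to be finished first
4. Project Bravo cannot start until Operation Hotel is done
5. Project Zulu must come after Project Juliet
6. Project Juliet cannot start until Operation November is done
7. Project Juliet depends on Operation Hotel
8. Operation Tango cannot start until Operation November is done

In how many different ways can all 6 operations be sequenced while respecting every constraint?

8

2 operations have no prerequisites (Operation Hotel, Operation November), so any of them could come first.
Enumerating by repeatedly choosing an available operation (one whose prerequisites are all placed) gives 8 distinct complete orderings.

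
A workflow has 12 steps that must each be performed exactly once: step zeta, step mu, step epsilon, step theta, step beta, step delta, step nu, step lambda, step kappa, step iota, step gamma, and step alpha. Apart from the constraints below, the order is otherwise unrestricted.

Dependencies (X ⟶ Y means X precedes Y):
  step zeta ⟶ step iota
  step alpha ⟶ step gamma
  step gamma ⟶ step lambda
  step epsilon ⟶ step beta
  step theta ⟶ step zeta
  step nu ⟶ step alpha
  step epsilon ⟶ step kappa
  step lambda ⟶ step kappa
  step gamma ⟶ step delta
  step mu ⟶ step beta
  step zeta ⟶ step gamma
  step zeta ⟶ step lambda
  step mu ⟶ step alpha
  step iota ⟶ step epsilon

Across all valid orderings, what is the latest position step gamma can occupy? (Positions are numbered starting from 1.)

9

The steps that are forced after step gamma, directly or by a chain of constraints, are step delta, step lambda, step kappa. That's 3 steps.
So at least 3 steps follow step gamma, putting step gamma no later than position 9. That position is achievable by scheduling everything else first.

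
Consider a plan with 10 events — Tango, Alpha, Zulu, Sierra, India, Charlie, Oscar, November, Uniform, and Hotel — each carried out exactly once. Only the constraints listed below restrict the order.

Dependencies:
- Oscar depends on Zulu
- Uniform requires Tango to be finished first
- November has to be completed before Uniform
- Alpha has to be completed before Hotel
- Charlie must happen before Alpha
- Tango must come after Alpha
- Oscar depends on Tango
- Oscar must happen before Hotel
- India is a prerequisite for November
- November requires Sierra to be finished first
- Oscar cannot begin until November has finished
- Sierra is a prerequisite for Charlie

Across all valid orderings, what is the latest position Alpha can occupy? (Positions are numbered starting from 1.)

Following every chain forward from Alpha, the events that must come later are Tango, Oscar, Uniform, Hotel — 4 of them.
With 4 mandatory successors out of 10 events total, the latest slot for Alpha is 10−4 = 6, and it's reachable by doing all non-successors before Alpha.

6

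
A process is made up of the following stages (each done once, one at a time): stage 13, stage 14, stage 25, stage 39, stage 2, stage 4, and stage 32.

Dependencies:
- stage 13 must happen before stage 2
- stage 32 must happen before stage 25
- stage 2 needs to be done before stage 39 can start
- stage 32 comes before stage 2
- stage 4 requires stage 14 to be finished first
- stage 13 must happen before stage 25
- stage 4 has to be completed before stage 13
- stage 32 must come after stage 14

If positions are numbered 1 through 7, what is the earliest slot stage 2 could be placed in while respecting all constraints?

Working backwards through the constraints from stage 2, its full set of required predecessors is stage 13, stage 14, stage 4, stage 32 — 4 of them.
So at minimum 4 stages come before stage 2, putting stage 2 no earlier than position 5. That position is achievable by scheduling exactly those predecessors first.

5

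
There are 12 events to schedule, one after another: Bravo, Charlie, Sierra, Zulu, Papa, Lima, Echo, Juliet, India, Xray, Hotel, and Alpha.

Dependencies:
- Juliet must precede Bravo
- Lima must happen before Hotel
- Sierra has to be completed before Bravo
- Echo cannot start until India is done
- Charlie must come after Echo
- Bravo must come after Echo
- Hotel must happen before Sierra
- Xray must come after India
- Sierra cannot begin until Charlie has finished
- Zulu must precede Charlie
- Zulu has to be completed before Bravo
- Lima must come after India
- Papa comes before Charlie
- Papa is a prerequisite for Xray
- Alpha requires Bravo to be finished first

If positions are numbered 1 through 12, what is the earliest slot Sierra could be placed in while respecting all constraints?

Working backwards through the constraints from Sierra, its full set of required predecessors is Charlie, Zulu, Papa, Lima, Echo, India, Hotel — 7 of them.
So at minimum 7 events come before Sierra, putting Sierra no earlier than position 8. That position is achievable by scheduling exactly those predecessors first.

8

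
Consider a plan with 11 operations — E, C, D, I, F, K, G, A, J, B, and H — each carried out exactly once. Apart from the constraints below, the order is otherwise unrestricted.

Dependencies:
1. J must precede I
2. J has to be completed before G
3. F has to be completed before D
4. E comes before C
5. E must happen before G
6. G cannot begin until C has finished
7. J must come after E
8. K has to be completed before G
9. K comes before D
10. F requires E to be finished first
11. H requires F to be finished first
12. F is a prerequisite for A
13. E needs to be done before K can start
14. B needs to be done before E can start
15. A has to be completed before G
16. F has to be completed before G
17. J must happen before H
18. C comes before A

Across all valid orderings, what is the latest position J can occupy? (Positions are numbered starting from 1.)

Following every chain forward from J, the operations that must come later are I, G, H — 3 of them.
So at least 3 operations follow J, putting J no later than position 8. That position is achievable by scheduling everything else first.

8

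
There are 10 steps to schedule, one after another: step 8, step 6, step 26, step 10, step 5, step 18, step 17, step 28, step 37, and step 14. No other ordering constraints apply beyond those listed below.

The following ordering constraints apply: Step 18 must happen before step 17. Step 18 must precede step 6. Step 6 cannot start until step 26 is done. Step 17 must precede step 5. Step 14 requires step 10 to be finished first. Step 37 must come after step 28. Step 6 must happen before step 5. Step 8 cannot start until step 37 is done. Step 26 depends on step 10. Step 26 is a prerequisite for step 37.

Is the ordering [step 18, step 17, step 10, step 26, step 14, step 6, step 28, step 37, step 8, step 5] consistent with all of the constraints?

Every stated constraint is respected: step 17 sits at position 2, ahead of step 5 at position 10, and each of the other listed pairs likewise has the predecessor earlier in the sequence.

Yes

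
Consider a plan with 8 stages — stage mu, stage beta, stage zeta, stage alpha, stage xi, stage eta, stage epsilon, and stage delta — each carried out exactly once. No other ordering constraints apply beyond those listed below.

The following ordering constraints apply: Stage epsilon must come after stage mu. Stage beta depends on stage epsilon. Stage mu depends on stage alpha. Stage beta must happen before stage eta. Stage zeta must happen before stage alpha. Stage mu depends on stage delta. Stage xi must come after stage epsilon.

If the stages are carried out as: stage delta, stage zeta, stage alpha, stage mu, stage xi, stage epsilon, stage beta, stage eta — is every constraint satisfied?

Here stage epsilon comes after stage xi.
Since stage epsilon is required before stage xi, the ordering is invalid.

No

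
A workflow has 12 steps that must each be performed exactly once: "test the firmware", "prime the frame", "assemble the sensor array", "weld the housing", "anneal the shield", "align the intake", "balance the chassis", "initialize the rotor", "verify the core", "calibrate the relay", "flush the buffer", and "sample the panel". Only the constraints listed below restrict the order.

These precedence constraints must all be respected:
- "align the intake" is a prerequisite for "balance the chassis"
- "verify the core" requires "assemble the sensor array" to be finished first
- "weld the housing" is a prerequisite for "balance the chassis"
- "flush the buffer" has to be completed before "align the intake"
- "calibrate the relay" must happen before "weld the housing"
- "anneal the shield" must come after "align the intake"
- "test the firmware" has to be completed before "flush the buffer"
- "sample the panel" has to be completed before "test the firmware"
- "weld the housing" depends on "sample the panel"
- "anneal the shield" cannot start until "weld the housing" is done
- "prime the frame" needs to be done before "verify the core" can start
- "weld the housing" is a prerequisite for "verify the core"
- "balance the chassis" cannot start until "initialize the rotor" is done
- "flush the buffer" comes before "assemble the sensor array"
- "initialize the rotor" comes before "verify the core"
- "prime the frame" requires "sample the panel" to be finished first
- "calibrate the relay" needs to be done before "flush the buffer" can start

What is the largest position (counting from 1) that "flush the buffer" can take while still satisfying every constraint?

7

The steps that are forced after "flush the buffer", directly or by a chain of constraints, are "assemble the sensor array", "anneal the shield", "align the intake", "balance the chassis", "verify the core". That's 5 steps.
With 5 mandatory successors out of 12 steps total, the latest slot for "flush the buffer" is 12−5 = 7, and it's reachable by doing all non-successors before "flush the buffer".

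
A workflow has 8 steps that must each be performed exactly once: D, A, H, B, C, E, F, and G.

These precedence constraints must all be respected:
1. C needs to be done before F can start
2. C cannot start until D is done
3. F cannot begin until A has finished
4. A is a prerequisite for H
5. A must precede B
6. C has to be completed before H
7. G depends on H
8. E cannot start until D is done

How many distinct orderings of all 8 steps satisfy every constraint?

The steps with no prerequisites are D, A; any of them can be placed first.
Systematically extending each partial ordering one step at a time and counting, there are 294 complete orderings.

294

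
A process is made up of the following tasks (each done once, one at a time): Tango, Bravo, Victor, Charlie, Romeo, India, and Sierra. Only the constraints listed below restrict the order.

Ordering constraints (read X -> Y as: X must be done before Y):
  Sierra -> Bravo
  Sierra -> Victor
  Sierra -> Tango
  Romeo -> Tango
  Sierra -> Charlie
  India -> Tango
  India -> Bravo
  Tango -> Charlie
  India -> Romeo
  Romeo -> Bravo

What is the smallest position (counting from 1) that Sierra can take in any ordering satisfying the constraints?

1

Nothing is required before Sierra; it can be the very first task.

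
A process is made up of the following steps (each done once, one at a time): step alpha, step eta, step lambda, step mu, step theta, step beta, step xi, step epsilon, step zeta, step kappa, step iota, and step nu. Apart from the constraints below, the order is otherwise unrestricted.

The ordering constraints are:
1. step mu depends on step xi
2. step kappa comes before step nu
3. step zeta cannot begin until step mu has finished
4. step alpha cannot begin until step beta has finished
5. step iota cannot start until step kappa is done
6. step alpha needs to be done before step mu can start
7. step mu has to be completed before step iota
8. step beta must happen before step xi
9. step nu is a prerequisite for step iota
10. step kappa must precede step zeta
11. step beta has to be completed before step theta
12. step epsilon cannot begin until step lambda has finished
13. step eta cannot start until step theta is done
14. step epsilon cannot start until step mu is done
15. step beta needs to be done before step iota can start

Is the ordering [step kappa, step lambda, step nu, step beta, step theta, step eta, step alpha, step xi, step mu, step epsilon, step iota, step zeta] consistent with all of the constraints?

Yes

Going through the constraints one by one, each required predecessor appears earlier in the sequence than its dependent — e.g. step kappa (position 1) is before step zeta (position 12), as required.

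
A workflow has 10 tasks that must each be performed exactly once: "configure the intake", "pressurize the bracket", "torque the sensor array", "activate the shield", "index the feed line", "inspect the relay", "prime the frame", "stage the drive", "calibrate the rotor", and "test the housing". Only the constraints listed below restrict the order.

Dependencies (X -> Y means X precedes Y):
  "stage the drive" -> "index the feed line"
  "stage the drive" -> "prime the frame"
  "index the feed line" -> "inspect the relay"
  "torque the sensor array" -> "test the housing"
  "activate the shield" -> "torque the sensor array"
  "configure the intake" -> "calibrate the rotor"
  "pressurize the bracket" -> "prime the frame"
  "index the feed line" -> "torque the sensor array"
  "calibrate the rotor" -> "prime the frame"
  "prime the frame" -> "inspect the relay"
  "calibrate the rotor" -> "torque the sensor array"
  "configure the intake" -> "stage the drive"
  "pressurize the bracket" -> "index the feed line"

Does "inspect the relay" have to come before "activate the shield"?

"inspect the relay" and "activate the shield" are not related by any chain of constraints.
So "inspect the relay" can come before "activate the shield" or after — it is not forced.

No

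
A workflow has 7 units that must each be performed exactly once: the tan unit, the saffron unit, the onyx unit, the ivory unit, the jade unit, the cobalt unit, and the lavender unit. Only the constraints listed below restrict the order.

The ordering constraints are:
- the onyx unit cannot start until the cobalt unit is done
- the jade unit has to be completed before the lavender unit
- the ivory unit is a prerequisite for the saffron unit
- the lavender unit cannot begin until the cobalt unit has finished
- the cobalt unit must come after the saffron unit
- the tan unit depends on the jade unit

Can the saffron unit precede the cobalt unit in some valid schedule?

Yes

Every valid ordering already has the saffron unit before the cobalt unit (the constraints require it), so in particular at least one does.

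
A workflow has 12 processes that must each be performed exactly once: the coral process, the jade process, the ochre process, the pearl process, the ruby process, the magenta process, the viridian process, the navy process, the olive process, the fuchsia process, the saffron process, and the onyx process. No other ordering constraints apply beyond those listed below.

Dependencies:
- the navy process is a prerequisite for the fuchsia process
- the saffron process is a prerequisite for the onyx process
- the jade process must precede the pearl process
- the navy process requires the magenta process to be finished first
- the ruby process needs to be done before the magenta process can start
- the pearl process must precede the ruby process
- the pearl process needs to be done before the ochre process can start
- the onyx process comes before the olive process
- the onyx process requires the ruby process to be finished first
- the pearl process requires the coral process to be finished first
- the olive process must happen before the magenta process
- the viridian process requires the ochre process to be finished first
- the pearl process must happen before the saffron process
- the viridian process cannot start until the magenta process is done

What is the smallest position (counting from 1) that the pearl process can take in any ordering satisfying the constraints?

3

The processes that are forced before the pearl process, directly or transitively, are the coral process, the jade process. That's 2 processes.
So at minimum 2 processes come before the pearl process, putting the pearl process no earlier than position 3. That position is achievable by scheduling exactly those predecessors first.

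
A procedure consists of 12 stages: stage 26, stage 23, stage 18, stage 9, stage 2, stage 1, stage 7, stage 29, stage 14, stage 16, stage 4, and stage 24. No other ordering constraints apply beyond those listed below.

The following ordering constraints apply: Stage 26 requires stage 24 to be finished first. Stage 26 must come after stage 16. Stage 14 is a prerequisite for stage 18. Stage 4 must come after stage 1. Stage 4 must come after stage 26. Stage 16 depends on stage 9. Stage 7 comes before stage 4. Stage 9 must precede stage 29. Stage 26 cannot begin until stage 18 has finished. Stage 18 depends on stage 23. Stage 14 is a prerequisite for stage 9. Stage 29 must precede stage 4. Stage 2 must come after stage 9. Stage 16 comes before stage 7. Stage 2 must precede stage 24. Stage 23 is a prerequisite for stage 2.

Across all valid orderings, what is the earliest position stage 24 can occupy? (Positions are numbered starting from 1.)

The stages that are forced before stage 24, directly or transitively, are stage 23, stage 9, stage 2, stage 14. That's 4 stages.
So at minimum 4 stages come before stage 24, putting stage 24 no earlier than position 5. That position is achievable by scheduling exactly those predecessors first.

5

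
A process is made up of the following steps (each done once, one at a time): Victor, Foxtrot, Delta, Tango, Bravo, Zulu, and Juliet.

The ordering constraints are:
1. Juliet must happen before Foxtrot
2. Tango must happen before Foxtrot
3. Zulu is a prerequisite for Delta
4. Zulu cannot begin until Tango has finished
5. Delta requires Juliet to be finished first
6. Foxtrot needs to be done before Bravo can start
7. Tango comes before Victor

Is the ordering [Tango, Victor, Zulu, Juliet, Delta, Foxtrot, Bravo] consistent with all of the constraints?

Every stated constraint is respected: Tango sits at position 1, ahead of Foxtrot at position 6, and each of the other listed pairs likewise has the predecessor earlier in the sequence.

Yes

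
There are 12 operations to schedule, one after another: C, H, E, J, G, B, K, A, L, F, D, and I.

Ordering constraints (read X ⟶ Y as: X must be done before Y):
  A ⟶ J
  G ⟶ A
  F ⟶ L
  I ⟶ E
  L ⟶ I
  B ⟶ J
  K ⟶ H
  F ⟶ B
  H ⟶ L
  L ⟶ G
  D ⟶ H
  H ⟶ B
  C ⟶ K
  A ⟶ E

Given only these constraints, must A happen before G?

No

The constraints actually force G before A (via G → A), not the other way around.
So A never precedes G.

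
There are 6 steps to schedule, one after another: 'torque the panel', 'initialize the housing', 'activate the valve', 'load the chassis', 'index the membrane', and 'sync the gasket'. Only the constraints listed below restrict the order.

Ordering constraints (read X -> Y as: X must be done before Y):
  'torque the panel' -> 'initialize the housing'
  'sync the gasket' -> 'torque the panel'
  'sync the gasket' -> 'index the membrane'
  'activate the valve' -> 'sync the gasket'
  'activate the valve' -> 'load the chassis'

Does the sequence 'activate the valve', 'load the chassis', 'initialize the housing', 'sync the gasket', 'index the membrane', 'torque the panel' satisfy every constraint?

No

Here 'torque the panel' comes after 'initialize the housing'.
That contradicts the constraint that 'torque the panel' must precede 'initialize the housing'.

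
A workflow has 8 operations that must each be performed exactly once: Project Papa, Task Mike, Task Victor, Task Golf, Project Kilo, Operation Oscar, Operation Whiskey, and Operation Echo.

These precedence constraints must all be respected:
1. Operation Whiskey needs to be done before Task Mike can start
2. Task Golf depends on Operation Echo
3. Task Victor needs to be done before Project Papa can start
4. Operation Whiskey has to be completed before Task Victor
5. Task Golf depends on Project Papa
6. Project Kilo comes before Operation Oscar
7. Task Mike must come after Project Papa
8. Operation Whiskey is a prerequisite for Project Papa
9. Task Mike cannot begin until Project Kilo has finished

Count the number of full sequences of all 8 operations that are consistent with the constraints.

230

3 operations have no prerequisites (Project Kilo, Operation Whiskey, Operation Echo), so any of them could come first.
Systematically extending each partial ordering one operation at a time and counting, there are 230 complete orderings.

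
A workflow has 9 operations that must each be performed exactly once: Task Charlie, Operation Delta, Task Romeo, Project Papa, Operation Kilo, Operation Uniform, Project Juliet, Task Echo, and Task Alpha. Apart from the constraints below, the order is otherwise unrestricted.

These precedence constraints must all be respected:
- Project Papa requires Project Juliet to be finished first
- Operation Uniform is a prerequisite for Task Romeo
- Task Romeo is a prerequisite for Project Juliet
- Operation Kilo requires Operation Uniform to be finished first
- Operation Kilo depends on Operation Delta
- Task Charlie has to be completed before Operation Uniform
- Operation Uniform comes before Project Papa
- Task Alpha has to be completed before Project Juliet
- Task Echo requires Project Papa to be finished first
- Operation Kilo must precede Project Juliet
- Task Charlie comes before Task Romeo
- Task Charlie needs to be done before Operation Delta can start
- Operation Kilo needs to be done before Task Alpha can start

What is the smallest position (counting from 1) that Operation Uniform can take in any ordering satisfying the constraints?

2

The only operation forced before Operation Uniform (directly or transitively) is Task Charlie.
So at minimum 1 operation comes before Operation Uniform, putting Operation Uniform no earlier than position 2. That position is achievable by scheduling exactly that predecessor first.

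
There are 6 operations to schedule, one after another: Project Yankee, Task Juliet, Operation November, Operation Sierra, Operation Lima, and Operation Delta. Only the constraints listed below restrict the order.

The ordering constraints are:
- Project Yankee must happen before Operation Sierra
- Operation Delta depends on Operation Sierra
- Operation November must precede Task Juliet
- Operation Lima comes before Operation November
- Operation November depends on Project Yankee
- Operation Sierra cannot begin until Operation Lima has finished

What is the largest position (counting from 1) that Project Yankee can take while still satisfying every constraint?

2

The operations that are forced after Project Yankee, directly or by a chain of constraints, are Task Juliet, Operation November, Operation Sierra, Operation Delta. That's 4 operations.
So at least 4 operations follow Project Yankee, putting Project Yankee no later than position 2. That position is achievable by scheduling everything else first.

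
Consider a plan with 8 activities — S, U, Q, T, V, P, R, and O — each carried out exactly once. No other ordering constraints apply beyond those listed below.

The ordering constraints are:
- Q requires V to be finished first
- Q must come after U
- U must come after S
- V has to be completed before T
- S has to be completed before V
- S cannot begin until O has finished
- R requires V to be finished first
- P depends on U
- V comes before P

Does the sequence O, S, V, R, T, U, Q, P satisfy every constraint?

Checking each listed constraint against this order: for instance, V is in position 3 and P in position 8, so that constraint holds — and the remaining constraints check out the same way.

Yes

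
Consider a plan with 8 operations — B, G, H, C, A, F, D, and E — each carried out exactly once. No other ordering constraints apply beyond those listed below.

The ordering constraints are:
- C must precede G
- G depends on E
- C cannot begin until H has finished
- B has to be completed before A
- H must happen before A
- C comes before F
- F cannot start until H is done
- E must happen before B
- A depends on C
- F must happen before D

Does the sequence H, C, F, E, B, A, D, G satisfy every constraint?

Every stated constraint is respected: C sits at position 2, ahead of G at position 8, and each of the other listed pairs likewise has the predecessor earlier in the sequence.

Yes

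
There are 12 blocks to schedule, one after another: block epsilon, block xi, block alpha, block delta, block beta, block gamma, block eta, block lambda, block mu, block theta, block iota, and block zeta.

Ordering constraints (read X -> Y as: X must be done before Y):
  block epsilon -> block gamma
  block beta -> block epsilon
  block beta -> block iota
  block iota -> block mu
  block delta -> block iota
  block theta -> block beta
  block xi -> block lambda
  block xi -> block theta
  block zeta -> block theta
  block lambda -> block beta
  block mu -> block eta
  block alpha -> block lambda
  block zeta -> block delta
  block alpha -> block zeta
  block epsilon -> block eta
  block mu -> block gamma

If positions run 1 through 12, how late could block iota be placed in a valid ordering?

9

Every block that must follow block iota has to come after it. Tracing all chains starting from block iota, those blocks are: block gamma, block eta, block mu — 3 in total.
So at least 3 blocks follow block iota, putting block iota no later than position 9. That position is achievable by scheduling everything else first.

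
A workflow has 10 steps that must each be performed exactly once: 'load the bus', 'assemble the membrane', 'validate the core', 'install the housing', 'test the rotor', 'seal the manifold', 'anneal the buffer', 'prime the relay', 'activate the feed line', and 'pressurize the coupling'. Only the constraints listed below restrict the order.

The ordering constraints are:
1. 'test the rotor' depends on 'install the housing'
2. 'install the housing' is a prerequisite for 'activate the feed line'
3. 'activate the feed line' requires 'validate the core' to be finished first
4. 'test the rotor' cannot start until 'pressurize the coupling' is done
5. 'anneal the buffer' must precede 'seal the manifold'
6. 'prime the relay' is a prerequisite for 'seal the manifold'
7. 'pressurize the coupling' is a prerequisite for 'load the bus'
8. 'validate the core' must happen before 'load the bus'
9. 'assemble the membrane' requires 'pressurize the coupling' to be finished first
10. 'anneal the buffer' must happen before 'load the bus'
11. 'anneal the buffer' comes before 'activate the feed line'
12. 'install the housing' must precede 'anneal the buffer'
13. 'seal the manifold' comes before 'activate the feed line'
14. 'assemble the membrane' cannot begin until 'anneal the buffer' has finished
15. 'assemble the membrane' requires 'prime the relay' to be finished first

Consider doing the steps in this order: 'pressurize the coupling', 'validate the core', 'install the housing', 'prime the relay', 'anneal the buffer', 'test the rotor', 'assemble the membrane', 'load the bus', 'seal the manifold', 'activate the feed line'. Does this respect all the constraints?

Going through the constraints one by one, each required predecessor appears earlier in the sequence than its dependent — e.g. 'validate the core' (position 2) is before 'activate the feed line' (position 10), as required.

Yes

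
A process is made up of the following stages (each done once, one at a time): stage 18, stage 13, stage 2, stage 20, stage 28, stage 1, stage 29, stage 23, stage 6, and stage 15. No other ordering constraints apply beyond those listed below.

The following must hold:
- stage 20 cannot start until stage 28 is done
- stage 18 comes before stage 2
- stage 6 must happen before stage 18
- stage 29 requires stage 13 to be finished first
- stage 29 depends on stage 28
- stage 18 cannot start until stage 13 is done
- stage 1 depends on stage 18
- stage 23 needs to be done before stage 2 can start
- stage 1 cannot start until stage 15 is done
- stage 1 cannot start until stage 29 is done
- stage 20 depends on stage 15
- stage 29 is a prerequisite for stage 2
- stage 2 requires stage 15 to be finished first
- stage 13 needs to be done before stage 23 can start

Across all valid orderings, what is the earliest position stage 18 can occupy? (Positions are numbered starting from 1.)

The stages that are forced before stage 18, directly or transitively, are stage 13, stage 6. That's 2 stages.
So at minimum 2 stages come before stage 18, putting stage 18 no earlier than position 3. That position is achievable by scheduling exactly those predecessors first.

3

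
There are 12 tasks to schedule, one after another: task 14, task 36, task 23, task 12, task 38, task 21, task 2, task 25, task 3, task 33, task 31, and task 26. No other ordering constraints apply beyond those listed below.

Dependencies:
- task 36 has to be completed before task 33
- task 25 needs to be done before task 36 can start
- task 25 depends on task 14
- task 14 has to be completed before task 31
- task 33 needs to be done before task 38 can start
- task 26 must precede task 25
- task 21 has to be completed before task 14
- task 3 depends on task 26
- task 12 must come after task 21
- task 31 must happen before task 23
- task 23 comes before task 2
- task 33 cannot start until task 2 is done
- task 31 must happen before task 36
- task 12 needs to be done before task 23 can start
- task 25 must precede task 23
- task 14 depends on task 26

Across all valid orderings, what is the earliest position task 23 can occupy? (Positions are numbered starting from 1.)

Working backwards through the constraints from task 23, its full set of required predecessors is task 14, task 12, task 21, task 25, task 31, task 26 — 6 of them.
With 6 mandatory predecessors, the earliest task 23 can sit is position 6+1 = 7, and placing just those 6 first achieves it.

7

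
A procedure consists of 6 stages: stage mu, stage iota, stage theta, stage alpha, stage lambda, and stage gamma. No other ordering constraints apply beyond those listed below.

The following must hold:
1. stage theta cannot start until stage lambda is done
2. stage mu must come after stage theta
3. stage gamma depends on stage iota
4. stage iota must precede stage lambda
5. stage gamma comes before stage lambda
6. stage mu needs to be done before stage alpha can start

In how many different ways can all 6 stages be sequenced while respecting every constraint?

Stage iota is the only stage with nothing required before it, so every ordering starts there.
Continuing from there, at each step only one stage has all its prerequisites placed, so the ordering is fully determined — there is exactly 1.

1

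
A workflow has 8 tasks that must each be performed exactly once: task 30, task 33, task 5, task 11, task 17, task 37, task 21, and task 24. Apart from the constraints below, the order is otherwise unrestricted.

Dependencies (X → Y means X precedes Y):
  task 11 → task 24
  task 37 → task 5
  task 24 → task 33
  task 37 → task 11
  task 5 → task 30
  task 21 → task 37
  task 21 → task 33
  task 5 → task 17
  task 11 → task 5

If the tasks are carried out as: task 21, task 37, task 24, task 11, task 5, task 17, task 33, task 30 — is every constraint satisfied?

No

The sequence places task 24 ahead of task 11.
That contradicts the constraint that task 11 must precede task 24.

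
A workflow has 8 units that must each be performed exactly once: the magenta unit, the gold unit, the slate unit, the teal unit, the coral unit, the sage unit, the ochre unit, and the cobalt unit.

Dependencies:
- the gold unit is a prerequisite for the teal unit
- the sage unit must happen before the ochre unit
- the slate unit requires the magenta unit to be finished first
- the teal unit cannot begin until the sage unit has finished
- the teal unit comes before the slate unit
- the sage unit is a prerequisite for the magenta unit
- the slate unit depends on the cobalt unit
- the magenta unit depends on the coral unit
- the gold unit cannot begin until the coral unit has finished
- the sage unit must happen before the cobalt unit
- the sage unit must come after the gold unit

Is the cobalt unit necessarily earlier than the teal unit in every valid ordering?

No

The cobalt unit and the teal unit are not related by any chain of constraints.
There exist valid orderings with the teal unit before the cobalt unit, so the cobalt unit is not required to come first.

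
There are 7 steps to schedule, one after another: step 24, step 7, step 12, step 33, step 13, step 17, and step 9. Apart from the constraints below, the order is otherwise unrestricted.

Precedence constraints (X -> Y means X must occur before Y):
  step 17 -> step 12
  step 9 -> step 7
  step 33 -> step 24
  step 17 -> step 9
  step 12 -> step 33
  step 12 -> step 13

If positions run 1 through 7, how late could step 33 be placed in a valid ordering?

Following the constraints forward from step 33, its only required successor is step 24.
So at least 1 step follows step 33, putting step 33 no later than position 6. That position is achievable by scheduling everything else first.

6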